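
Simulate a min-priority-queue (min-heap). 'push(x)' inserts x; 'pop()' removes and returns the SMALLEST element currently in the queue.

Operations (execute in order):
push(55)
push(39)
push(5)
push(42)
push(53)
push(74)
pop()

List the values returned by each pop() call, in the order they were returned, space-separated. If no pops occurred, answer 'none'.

push(55): heap contents = [55]
push(39): heap contents = [39, 55]
push(5): heap contents = [5, 39, 55]
push(42): heap contents = [5, 39, 42, 55]
push(53): heap contents = [5, 39, 42, 53, 55]
push(74): heap contents = [5, 39, 42, 53, 55, 74]
pop() → 5: heap contents = [39, 42, 53, 55, 74]

Answer: 5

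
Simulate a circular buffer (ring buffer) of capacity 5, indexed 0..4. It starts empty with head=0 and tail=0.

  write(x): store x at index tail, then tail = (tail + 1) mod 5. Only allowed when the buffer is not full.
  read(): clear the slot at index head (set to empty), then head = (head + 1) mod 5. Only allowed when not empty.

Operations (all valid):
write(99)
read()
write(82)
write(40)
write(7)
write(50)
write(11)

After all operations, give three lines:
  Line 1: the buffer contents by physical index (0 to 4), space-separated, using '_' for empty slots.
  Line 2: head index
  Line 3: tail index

write(99): buf=[99 _ _ _ _], head=0, tail=1, size=1
read(): buf=[_ _ _ _ _], head=1, tail=1, size=0
write(82): buf=[_ 82 _ _ _], head=1, tail=2, size=1
write(40): buf=[_ 82 40 _ _], head=1, tail=3, size=2
write(7): buf=[_ 82 40 7 _], head=1, tail=4, size=3
write(50): buf=[_ 82 40 7 50], head=1, tail=0, size=4
write(11): buf=[11 82 40 7 50], head=1, tail=1, size=5

Answer: 11 82 40 7 50
1
1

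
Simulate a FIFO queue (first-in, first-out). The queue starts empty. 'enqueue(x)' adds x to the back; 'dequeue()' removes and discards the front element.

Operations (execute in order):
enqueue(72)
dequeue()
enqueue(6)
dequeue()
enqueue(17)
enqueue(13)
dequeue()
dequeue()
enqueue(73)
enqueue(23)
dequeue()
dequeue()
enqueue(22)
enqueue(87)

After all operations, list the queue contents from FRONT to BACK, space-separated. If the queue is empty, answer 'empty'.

enqueue(72): [72]
dequeue(): []
enqueue(6): [6]
dequeue(): []
enqueue(17): [17]
enqueue(13): [17, 13]
dequeue(): [13]
dequeue(): []
enqueue(73): [73]
enqueue(23): [73, 23]
dequeue(): [23]
dequeue(): []
enqueue(22): [22]
enqueue(87): [22, 87]

Answer: 22 87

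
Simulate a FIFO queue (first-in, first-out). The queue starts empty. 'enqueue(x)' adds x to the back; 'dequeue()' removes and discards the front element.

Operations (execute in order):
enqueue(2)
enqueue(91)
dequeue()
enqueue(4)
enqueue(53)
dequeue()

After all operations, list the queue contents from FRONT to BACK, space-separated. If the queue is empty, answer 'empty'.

Answer: 4 53

Derivation:
enqueue(2): [2]
enqueue(91): [2, 91]
dequeue(): [91]
enqueue(4): [91, 4]
enqueue(53): [91, 4, 53]
dequeue(): [4, 53]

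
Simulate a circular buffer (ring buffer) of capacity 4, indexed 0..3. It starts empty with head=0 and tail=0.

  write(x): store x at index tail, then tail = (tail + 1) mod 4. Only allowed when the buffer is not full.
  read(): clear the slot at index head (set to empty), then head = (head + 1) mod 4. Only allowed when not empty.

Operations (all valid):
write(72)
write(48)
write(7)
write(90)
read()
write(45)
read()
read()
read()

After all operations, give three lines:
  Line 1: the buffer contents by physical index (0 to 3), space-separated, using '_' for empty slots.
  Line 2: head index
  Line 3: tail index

write(72): buf=[72 _ _ _], head=0, tail=1, size=1
write(48): buf=[72 48 _ _], head=0, tail=2, size=2
write(7): buf=[72 48 7 _], head=0, tail=3, size=3
write(90): buf=[72 48 7 90], head=0, tail=0, size=4
read(): buf=[_ 48 7 90], head=1, tail=0, size=3
write(45): buf=[45 48 7 90], head=1, tail=1, size=4
read(): buf=[45 _ 7 90], head=2, tail=1, size=3
read(): buf=[45 _ _ 90], head=3, tail=1, size=2
read(): buf=[45 _ _ _], head=0, tail=1, size=1

Answer: 45 _ _ _
0
1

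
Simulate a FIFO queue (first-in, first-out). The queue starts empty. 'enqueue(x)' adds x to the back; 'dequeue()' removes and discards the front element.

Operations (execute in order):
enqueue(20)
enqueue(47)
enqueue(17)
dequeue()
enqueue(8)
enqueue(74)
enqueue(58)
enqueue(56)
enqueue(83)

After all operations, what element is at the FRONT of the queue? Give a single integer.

enqueue(20): queue = [20]
enqueue(47): queue = [20, 47]
enqueue(17): queue = [20, 47, 17]
dequeue(): queue = [47, 17]
enqueue(8): queue = [47, 17, 8]
enqueue(74): queue = [47, 17, 8, 74]
enqueue(58): queue = [47, 17, 8, 74, 58]
enqueue(56): queue = [47, 17, 8, 74, 58, 56]
enqueue(83): queue = [47, 17, 8, 74, 58, 56, 83]

Answer: 47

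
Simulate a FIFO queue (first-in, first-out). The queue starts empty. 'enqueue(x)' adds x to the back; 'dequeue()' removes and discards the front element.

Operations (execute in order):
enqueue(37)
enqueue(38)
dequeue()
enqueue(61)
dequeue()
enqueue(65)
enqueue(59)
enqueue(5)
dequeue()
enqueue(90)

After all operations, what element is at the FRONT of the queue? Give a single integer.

enqueue(37): queue = [37]
enqueue(38): queue = [37, 38]
dequeue(): queue = [38]
enqueue(61): queue = [38, 61]
dequeue(): queue = [61]
enqueue(65): queue = [61, 65]
enqueue(59): queue = [61, 65, 59]
enqueue(5): queue = [61, 65, 59, 5]
dequeue(): queue = [65, 59, 5]
enqueue(90): queue = [65, 59, 5, 90]

Answer: 65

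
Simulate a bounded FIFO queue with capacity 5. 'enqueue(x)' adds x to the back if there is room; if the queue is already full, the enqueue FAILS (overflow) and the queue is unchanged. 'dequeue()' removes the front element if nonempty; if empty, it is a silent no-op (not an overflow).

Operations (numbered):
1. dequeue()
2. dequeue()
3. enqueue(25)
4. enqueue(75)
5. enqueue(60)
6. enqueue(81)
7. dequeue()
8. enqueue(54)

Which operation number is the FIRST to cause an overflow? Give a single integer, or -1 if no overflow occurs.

Answer: -1

Derivation:
1. dequeue(): empty, no-op, size=0
2. dequeue(): empty, no-op, size=0
3. enqueue(25): size=1
4. enqueue(75): size=2
5. enqueue(60): size=3
6. enqueue(81): size=4
7. dequeue(): size=3
8. enqueue(54): size=4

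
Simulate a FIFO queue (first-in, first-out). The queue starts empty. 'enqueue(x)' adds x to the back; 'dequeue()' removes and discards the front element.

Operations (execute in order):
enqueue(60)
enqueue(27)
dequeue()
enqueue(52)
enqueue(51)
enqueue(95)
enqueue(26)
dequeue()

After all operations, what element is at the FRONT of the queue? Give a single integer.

enqueue(60): queue = [60]
enqueue(27): queue = [60, 27]
dequeue(): queue = [27]
enqueue(52): queue = [27, 52]
enqueue(51): queue = [27, 52, 51]
enqueue(95): queue = [27, 52, 51, 95]
enqueue(26): queue = [27, 52, 51, 95, 26]
dequeue(): queue = [52, 51, 95, 26]

Answer: 52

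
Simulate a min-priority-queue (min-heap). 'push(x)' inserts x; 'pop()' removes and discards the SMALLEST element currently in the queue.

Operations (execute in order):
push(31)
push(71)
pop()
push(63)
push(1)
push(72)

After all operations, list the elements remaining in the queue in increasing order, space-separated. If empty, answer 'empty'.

Answer: 1 63 71 72

Derivation:
push(31): heap contents = [31]
push(71): heap contents = [31, 71]
pop() → 31: heap contents = [71]
push(63): heap contents = [63, 71]
push(1): heap contents = [1, 63, 71]
push(72): heap contents = [1, 63, 71, 72]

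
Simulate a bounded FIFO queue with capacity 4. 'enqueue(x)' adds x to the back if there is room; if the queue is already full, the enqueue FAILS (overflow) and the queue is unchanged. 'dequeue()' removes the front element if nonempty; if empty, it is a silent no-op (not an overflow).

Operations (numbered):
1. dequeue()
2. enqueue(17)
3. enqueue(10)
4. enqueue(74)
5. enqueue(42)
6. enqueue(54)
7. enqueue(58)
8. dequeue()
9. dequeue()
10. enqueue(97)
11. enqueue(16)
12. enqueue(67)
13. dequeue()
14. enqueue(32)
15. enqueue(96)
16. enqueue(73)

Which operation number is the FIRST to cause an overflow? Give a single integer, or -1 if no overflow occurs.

Answer: 6

Derivation:
1. dequeue(): empty, no-op, size=0
2. enqueue(17): size=1
3. enqueue(10): size=2
4. enqueue(74): size=3
5. enqueue(42): size=4
6. enqueue(54): size=4=cap → OVERFLOW (fail)
7. enqueue(58): size=4=cap → OVERFLOW (fail)
8. dequeue(): size=3
9. dequeue(): size=2
10. enqueue(97): size=3
11. enqueue(16): size=4
12. enqueue(67): size=4=cap → OVERFLOW (fail)
13. dequeue(): size=3
14. enqueue(32): size=4
15. enqueue(96): size=4=cap → OVERFLOW (fail)
16. enqueue(73): size=4=cap → OVERFLOW (fail)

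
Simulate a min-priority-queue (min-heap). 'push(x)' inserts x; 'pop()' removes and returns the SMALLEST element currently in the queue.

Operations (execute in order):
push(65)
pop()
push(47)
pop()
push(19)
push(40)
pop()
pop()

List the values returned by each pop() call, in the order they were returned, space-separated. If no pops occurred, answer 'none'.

Answer: 65 47 19 40

Derivation:
push(65): heap contents = [65]
pop() → 65: heap contents = []
push(47): heap contents = [47]
pop() → 47: heap contents = []
push(19): heap contents = [19]
push(40): heap contents = [19, 40]
pop() → 19: heap contents = [40]
pop() → 40: heap contents = []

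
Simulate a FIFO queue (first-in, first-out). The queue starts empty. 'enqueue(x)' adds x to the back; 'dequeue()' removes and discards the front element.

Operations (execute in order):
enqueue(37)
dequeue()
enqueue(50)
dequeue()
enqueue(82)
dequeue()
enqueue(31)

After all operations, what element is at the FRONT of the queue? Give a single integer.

Answer: 31

Derivation:
enqueue(37): queue = [37]
dequeue(): queue = []
enqueue(50): queue = [50]
dequeue(): queue = []
enqueue(82): queue = [82]
dequeue(): queue = []
enqueue(31): queue = [31]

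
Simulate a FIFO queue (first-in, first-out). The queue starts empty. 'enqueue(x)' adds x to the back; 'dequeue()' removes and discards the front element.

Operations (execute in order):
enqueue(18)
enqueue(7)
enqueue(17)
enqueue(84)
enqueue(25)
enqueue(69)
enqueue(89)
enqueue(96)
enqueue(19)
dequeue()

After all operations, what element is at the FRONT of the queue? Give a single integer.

enqueue(18): queue = [18]
enqueue(7): queue = [18, 7]
enqueue(17): queue = [18, 7, 17]
enqueue(84): queue = [18, 7, 17, 84]
enqueue(25): queue = [18, 7, 17, 84, 25]
enqueue(69): queue = [18, 7, 17, 84, 25, 69]
enqueue(89): queue = [18, 7, 17, 84, 25, 69, 89]
enqueue(96): queue = [18, 7, 17, 84, 25, 69, 89, 96]
enqueue(19): queue = [18, 7, 17, 84, 25, 69, 89, 96, 19]
dequeue(): queue = [7, 17, 84, 25, 69, 89, 96, 19]

Answer: 7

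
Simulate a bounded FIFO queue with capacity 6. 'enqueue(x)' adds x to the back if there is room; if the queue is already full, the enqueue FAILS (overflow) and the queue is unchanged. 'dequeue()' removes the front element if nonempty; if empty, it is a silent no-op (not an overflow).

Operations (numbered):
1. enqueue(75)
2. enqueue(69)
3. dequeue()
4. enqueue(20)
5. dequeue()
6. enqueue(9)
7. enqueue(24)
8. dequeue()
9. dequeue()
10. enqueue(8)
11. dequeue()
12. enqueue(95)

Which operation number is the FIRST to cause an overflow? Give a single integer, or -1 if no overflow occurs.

Answer: -1

Derivation:
1. enqueue(75): size=1
2. enqueue(69): size=2
3. dequeue(): size=1
4. enqueue(20): size=2
5. dequeue(): size=1
6. enqueue(9): size=2
7. enqueue(24): size=3
8. dequeue(): size=2
9. dequeue(): size=1
10. enqueue(8): size=2
11. dequeue(): size=1
12. enqueue(95): size=2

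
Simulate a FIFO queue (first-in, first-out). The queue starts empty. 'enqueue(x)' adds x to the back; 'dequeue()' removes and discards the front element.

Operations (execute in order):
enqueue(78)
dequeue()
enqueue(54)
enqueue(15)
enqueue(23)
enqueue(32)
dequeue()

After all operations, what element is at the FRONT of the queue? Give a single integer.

Answer: 15

Derivation:
enqueue(78): queue = [78]
dequeue(): queue = []
enqueue(54): queue = [54]
enqueue(15): queue = [54, 15]
enqueue(23): queue = [54, 15, 23]
enqueue(32): queue = [54, 15, 23, 32]
dequeue(): queue = [15, 23, 32]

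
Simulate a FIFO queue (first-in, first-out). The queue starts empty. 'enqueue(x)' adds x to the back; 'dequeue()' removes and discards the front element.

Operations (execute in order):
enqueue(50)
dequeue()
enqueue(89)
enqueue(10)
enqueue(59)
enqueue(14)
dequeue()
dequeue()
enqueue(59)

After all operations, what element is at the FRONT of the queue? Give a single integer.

enqueue(50): queue = [50]
dequeue(): queue = []
enqueue(89): queue = [89]
enqueue(10): queue = [89, 10]
enqueue(59): queue = [89, 10, 59]
enqueue(14): queue = [89, 10, 59, 14]
dequeue(): queue = [10, 59, 14]
dequeue(): queue = [59, 14]
enqueue(59): queue = [59, 14, 59]

Answer: 59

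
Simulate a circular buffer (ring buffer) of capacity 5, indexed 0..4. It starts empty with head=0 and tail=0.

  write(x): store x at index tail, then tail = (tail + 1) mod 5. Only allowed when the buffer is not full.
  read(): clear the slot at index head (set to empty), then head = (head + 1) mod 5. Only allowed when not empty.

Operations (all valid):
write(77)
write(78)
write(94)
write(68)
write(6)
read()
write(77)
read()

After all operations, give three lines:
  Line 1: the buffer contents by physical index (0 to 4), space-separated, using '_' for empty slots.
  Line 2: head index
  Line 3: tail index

Answer: 77 _ 94 68 6
2
1

Derivation:
write(77): buf=[77 _ _ _ _], head=0, tail=1, size=1
write(78): buf=[77 78 _ _ _], head=0, tail=2, size=2
write(94): buf=[77 78 94 _ _], head=0, tail=3, size=3
write(68): buf=[77 78 94 68 _], head=0, tail=4, size=4
write(6): buf=[77 78 94 68 6], head=0, tail=0, size=5
read(): buf=[_ 78 94 68 6], head=1, tail=0, size=4
write(77): buf=[77 78 94 68 6], head=1, tail=1, size=5
read(): buf=[77 _ 94 68 6], head=2, tail=1, size=4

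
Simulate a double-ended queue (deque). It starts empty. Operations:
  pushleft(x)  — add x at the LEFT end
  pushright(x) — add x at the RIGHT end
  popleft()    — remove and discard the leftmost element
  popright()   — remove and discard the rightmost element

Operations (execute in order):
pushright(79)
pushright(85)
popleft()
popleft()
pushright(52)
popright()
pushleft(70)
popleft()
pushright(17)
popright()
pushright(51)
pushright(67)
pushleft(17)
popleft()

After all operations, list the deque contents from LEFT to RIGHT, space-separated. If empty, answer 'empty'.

Answer: 51 67

Derivation:
pushright(79): [79]
pushright(85): [79, 85]
popleft(): [85]
popleft(): []
pushright(52): [52]
popright(): []
pushleft(70): [70]
popleft(): []
pushright(17): [17]
popright(): []
pushright(51): [51]
pushright(67): [51, 67]
pushleft(17): [17, 51, 67]
popleft(): [51, 67]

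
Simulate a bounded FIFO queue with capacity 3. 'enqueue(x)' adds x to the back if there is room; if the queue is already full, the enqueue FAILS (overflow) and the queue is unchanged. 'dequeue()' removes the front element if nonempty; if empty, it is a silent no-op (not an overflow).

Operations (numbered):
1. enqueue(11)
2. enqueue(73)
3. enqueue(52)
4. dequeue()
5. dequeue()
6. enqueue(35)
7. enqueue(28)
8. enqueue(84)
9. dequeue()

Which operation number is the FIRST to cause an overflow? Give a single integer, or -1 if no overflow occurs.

Answer: 8

Derivation:
1. enqueue(11): size=1
2. enqueue(73): size=2
3. enqueue(52): size=3
4. dequeue(): size=2
5. dequeue(): size=1
6. enqueue(35): size=2
7. enqueue(28): size=3
8. enqueue(84): size=3=cap → OVERFLOW (fail)
9. dequeue(): size=2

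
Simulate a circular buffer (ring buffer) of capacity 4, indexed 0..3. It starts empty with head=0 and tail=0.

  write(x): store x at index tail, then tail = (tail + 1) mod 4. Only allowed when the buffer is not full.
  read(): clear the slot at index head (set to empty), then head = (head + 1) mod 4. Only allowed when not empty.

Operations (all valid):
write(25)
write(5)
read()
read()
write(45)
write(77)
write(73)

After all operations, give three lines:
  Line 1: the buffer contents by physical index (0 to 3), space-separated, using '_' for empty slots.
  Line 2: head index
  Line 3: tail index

write(25): buf=[25 _ _ _], head=0, tail=1, size=1
write(5): buf=[25 5 _ _], head=0, tail=2, size=2
read(): buf=[_ 5 _ _], head=1, tail=2, size=1
read(): buf=[_ _ _ _], head=2, tail=2, size=0
write(45): buf=[_ _ 45 _], head=2, tail=3, size=1
write(77): buf=[_ _ 45 77], head=2, tail=0, size=2
write(73): buf=[73 _ 45 77], head=2, tail=1, size=3

Answer: 73 _ 45 77
2
1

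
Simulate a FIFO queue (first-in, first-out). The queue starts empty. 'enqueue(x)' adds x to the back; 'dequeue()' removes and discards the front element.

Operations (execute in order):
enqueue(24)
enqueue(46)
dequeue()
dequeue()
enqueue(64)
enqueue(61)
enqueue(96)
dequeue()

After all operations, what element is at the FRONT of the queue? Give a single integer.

Answer: 61

Derivation:
enqueue(24): queue = [24]
enqueue(46): queue = [24, 46]
dequeue(): queue = [46]
dequeue(): queue = []
enqueue(64): queue = [64]
enqueue(61): queue = [64, 61]
enqueue(96): queue = [64, 61, 96]
dequeue(): queue = [61, 96]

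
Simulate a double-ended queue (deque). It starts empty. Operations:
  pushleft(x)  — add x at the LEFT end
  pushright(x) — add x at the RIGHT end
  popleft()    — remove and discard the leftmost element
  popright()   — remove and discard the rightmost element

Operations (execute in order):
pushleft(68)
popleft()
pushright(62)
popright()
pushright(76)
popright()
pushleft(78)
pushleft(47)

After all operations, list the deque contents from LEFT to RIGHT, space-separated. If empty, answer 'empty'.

Answer: 47 78

Derivation:
pushleft(68): [68]
popleft(): []
pushright(62): [62]
popright(): []
pushright(76): [76]
popright(): []
pushleft(78): [78]
pushleft(47): [47, 78]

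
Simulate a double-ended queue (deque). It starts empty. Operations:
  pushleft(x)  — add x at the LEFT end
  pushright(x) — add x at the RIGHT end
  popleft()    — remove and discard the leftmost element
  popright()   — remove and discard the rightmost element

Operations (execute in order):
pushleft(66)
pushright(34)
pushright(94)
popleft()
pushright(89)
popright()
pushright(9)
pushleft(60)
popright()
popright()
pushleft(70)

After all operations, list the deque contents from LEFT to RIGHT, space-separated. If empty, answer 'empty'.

pushleft(66): [66]
pushright(34): [66, 34]
pushright(94): [66, 34, 94]
popleft(): [34, 94]
pushright(89): [34, 94, 89]
popright(): [34, 94]
pushright(9): [34, 94, 9]
pushleft(60): [60, 34, 94, 9]
popright(): [60, 34, 94]
popright(): [60, 34]
pushleft(70): [70, 60, 34]

Answer: 70 60 34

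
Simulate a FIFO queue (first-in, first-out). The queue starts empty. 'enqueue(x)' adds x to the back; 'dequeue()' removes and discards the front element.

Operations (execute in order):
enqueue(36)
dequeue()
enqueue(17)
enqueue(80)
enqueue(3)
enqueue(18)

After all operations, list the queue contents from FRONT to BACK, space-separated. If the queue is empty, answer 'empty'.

Answer: 17 80 3 18

Derivation:
enqueue(36): [36]
dequeue(): []
enqueue(17): [17]
enqueue(80): [17, 80]
enqueue(3): [17, 80, 3]
enqueue(18): [17, 80, 3, 18]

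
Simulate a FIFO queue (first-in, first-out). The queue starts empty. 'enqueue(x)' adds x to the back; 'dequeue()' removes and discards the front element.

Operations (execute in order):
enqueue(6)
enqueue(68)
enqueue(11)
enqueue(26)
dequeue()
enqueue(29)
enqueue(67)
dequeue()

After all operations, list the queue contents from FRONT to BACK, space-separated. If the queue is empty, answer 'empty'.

Answer: 11 26 29 67

Derivation:
enqueue(6): [6]
enqueue(68): [6, 68]
enqueue(11): [6, 68, 11]
enqueue(26): [6, 68, 11, 26]
dequeue(): [68, 11, 26]
enqueue(29): [68, 11, 26, 29]
enqueue(67): [68, 11, 26, 29, 67]
dequeue(): [11, 26, 29, 67]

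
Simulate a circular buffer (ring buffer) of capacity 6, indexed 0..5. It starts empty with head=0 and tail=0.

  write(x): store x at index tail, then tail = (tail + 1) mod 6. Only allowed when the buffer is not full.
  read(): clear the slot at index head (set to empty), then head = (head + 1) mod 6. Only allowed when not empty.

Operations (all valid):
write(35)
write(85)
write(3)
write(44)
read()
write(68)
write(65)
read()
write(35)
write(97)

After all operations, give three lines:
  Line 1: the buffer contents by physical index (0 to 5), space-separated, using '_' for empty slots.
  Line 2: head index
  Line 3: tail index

write(35): buf=[35 _ _ _ _ _], head=0, tail=1, size=1
write(85): buf=[35 85 _ _ _ _], head=0, tail=2, size=2
write(3): buf=[35 85 3 _ _ _], head=0, tail=3, size=3
write(44): buf=[35 85 3 44 _ _], head=0, tail=4, size=4
read(): buf=[_ 85 3 44 _ _], head=1, tail=4, size=3
write(68): buf=[_ 85 3 44 68 _], head=1, tail=5, size=4
write(65): buf=[_ 85 3 44 68 65], head=1, tail=0, size=5
read(): buf=[_ _ 3 44 68 65], head=2, tail=0, size=4
write(35): buf=[35 _ 3 44 68 65], head=2, tail=1, size=5
write(97): buf=[35 97 3 44 68 65], head=2, tail=2, size=6

Answer: 35 97 3 44 68 65
2
2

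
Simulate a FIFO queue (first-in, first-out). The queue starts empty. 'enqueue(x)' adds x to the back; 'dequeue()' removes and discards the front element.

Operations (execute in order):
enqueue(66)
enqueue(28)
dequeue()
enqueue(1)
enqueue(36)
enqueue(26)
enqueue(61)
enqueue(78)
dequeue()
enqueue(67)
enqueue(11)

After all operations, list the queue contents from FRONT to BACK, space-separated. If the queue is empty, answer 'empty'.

Answer: 1 36 26 61 78 67 11

Derivation:
enqueue(66): [66]
enqueue(28): [66, 28]
dequeue(): [28]
enqueue(1): [28, 1]
enqueue(36): [28, 1, 36]
enqueue(26): [28, 1, 36, 26]
enqueue(61): [28, 1, 36, 26, 61]
enqueue(78): [28, 1, 36, 26, 61, 78]
dequeue(): [1, 36, 26, 61, 78]
enqueue(67): [1, 36, 26, 61, 78, 67]
enqueue(11): [1, 36, 26, 61, 78, 67, 11]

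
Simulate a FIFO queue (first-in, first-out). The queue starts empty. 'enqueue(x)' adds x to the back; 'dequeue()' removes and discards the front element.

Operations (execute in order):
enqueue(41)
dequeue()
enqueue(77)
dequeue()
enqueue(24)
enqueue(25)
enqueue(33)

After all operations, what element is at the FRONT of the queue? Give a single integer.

Answer: 24

Derivation:
enqueue(41): queue = [41]
dequeue(): queue = []
enqueue(77): queue = [77]
dequeue(): queue = []
enqueue(24): queue = [24]
enqueue(25): queue = [24, 25]
enqueue(33): queue = [24, 25, 33]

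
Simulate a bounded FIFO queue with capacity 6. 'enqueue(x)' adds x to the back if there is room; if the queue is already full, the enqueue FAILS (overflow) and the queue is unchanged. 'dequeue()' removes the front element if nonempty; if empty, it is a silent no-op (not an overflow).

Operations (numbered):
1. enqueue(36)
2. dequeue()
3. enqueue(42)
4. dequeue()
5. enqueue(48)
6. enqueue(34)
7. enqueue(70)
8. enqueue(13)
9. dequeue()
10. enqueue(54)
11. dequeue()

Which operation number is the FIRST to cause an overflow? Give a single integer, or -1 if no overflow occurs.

1. enqueue(36): size=1
2. dequeue(): size=0
3. enqueue(42): size=1
4. dequeue(): size=0
5. enqueue(48): size=1
6. enqueue(34): size=2
7. enqueue(70): size=3
8. enqueue(13): size=4
9. dequeue(): size=3
10. enqueue(54): size=4
11. dequeue(): size=3

Answer: -1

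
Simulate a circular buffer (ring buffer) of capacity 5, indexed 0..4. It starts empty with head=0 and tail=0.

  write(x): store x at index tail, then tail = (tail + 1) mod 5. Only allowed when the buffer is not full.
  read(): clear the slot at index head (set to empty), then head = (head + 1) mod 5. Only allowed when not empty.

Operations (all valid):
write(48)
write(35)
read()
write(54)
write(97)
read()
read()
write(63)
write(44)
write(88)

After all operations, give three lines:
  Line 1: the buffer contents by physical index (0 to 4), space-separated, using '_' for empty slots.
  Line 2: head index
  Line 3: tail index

Answer: 44 88 _ 97 63
3
2

Derivation:
write(48): buf=[48 _ _ _ _], head=0, tail=1, size=1
write(35): buf=[48 35 _ _ _], head=0, tail=2, size=2
read(): buf=[_ 35 _ _ _], head=1, tail=2, size=1
write(54): buf=[_ 35 54 _ _], head=1, tail=3, size=2
write(97): buf=[_ 35 54 97 _], head=1, tail=4, size=3
read(): buf=[_ _ 54 97 _], head=2, tail=4, size=2
read(): buf=[_ _ _ 97 _], head=3, tail=4, size=1
write(63): buf=[_ _ _ 97 63], head=3, tail=0, size=2
write(44): buf=[44 _ _ 97 63], head=3, tail=1, size=3
write(88): buf=[44 88 _ 97 63], head=3, tail=2, size=4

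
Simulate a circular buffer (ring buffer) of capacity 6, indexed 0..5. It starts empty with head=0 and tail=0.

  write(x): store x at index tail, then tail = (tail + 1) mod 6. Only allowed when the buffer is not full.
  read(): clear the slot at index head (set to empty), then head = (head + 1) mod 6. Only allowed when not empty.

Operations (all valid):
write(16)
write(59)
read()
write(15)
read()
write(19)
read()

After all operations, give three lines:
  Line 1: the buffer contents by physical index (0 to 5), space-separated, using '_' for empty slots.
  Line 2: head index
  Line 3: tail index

write(16): buf=[16 _ _ _ _ _], head=0, tail=1, size=1
write(59): buf=[16 59 _ _ _ _], head=0, tail=2, size=2
read(): buf=[_ 59 _ _ _ _], head=1, tail=2, size=1
write(15): buf=[_ 59 15 _ _ _], head=1, tail=3, size=2
read(): buf=[_ _ 15 _ _ _], head=2, tail=3, size=1
write(19): buf=[_ _ 15 19 _ _], head=2, tail=4, size=2
read(): buf=[_ _ _ 19 _ _], head=3, tail=4, size=1

Answer: _ _ _ 19 _ _
3
4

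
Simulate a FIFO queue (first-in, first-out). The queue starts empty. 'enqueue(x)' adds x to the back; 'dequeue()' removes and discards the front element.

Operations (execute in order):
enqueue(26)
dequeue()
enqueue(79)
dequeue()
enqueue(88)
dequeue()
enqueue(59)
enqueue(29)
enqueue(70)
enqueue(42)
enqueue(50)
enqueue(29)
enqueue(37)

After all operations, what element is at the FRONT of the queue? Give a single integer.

enqueue(26): queue = [26]
dequeue(): queue = []
enqueue(79): queue = [79]
dequeue(): queue = []
enqueue(88): queue = [88]
dequeue(): queue = []
enqueue(59): queue = [59]
enqueue(29): queue = [59, 29]
enqueue(70): queue = [59, 29, 70]
enqueue(42): queue = [59, 29, 70, 42]
enqueue(50): queue = [59, 29, 70, 42, 50]
enqueue(29): queue = [59, 29, 70, 42, 50, 29]
enqueue(37): queue = [59, 29, 70, 42, 50, 29, 37]

Answer: 59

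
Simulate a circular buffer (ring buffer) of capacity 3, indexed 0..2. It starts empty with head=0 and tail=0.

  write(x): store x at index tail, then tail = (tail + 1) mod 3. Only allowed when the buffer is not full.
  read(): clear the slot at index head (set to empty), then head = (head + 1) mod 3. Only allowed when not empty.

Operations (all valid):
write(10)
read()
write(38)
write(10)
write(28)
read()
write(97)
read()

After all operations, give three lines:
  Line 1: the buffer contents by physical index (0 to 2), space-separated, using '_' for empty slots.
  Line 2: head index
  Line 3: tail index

Answer: 28 97 _
0
2

Derivation:
write(10): buf=[10 _ _], head=0, tail=1, size=1
read(): buf=[_ _ _], head=1, tail=1, size=0
write(38): buf=[_ 38 _], head=1, tail=2, size=1
write(10): buf=[_ 38 10], head=1, tail=0, size=2
write(28): buf=[28 38 10], head=1, tail=1, size=3
read(): buf=[28 _ 10], head=2, tail=1, size=2
write(97): buf=[28 97 10], head=2, tail=2, size=3
read(): buf=[28 97 _], head=0, tail=2, size=2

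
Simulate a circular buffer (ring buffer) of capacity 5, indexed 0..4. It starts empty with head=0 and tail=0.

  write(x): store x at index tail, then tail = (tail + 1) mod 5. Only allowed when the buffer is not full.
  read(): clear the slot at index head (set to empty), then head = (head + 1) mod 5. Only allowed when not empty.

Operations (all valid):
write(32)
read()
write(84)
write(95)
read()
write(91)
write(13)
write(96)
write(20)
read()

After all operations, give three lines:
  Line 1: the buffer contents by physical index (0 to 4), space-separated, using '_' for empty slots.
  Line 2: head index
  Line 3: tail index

write(32): buf=[32 _ _ _ _], head=0, tail=1, size=1
read(): buf=[_ _ _ _ _], head=1, tail=1, size=0
write(84): buf=[_ 84 _ _ _], head=1, tail=2, size=1
write(95): buf=[_ 84 95 _ _], head=1, tail=3, size=2
read(): buf=[_ _ 95 _ _], head=2, tail=3, size=1
write(91): buf=[_ _ 95 91 _], head=2, tail=4, size=2
write(13): buf=[_ _ 95 91 13], head=2, tail=0, size=3
write(96): buf=[96 _ 95 91 13], head=2, tail=1, size=4
write(20): buf=[96 20 95 91 13], head=2, tail=2, size=5
read(): buf=[96 20 _ 91 13], head=3, tail=2, size=4

Answer: 96 20 _ 91 13
3
2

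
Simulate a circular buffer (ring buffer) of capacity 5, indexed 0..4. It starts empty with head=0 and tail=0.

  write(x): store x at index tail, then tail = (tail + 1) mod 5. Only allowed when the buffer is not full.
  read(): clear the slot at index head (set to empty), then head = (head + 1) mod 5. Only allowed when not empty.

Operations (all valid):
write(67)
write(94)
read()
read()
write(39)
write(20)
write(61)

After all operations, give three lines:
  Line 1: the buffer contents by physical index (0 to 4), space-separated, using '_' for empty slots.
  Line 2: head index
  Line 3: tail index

Answer: _ _ 39 20 61
2
0

Derivation:
write(67): buf=[67 _ _ _ _], head=0, tail=1, size=1
write(94): buf=[67 94 _ _ _], head=0, tail=2, size=2
read(): buf=[_ 94 _ _ _], head=1, tail=2, size=1
read(): buf=[_ _ _ _ _], head=2, tail=2, size=0
write(39): buf=[_ _ 39 _ _], head=2, tail=3, size=1
write(20): buf=[_ _ 39 20 _], head=2, tail=4, size=2
write(61): buf=[_ _ 39 20 61], head=2, tail=0, size=3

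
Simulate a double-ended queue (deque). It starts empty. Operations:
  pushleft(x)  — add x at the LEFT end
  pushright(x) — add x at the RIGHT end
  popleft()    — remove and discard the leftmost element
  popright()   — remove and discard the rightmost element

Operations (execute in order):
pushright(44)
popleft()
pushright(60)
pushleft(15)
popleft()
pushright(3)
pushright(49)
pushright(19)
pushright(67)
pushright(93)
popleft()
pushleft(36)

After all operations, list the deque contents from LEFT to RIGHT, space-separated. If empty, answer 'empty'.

pushright(44): [44]
popleft(): []
pushright(60): [60]
pushleft(15): [15, 60]
popleft(): [60]
pushright(3): [60, 3]
pushright(49): [60, 3, 49]
pushright(19): [60, 3, 49, 19]
pushright(67): [60, 3, 49, 19, 67]
pushright(93): [60, 3, 49, 19, 67, 93]
popleft(): [3, 49, 19, 67, 93]
pushleft(36): [36, 3, 49, 19, 67, 93]

Answer: 36 3 49 19 67 93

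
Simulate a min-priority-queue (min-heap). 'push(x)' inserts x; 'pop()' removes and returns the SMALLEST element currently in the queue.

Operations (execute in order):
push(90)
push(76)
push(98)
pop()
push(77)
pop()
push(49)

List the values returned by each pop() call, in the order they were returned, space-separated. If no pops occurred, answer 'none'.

push(90): heap contents = [90]
push(76): heap contents = [76, 90]
push(98): heap contents = [76, 90, 98]
pop() → 76: heap contents = [90, 98]
push(77): heap contents = [77, 90, 98]
pop() → 77: heap contents = [90, 98]
push(49): heap contents = [49, 90, 98]

Answer: 76 77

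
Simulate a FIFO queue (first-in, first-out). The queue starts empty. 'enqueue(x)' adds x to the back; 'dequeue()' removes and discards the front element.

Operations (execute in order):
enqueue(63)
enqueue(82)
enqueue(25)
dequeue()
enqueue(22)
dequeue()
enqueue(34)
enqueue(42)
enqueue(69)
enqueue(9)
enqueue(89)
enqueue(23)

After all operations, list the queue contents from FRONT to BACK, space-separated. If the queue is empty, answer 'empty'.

Answer: 25 22 34 42 69 9 89 23

Derivation:
enqueue(63): [63]
enqueue(82): [63, 82]
enqueue(25): [63, 82, 25]
dequeue(): [82, 25]
enqueue(22): [82, 25, 22]
dequeue(): [25, 22]
enqueue(34): [25, 22, 34]
enqueue(42): [25, 22, 34, 42]
enqueue(69): [25, 22, 34, 42, 69]
enqueue(9): [25, 22, 34, 42, 69, 9]
enqueue(89): [25, 22, 34, 42, 69, 9, 89]
enqueue(23): [25, 22, 34, 42, 69, 9, 89, 23]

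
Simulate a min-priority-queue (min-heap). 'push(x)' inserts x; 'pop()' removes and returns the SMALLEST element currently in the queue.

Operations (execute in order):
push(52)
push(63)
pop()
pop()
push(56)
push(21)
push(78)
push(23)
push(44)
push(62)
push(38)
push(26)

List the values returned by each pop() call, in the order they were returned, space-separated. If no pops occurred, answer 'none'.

push(52): heap contents = [52]
push(63): heap contents = [52, 63]
pop() → 52: heap contents = [63]
pop() → 63: heap contents = []
push(56): heap contents = [56]
push(21): heap contents = [21, 56]
push(78): heap contents = [21, 56, 78]
push(23): heap contents = [21, 23, 56, 78]
push(44): heap contents = [21, 23, 44, 56, 78]
push(62): heap contents = [21, 23, 44, 56, 62, 78]
push(38): heap contents = [21, 23, 38, 44, 56, 62, 78]
push(26): heap contents = [21, 23, 26, 38, 44, 56, 62, 78]

Answer: 52 63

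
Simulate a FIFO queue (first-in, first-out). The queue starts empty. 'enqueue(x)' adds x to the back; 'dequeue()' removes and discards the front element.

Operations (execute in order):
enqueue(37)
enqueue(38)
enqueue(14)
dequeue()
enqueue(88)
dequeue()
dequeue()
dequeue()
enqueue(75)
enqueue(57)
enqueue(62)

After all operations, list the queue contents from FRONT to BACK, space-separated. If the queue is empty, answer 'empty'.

enqueue(37): [37]
enqueue(38): [37, 38]
enqueue(14): [37, 38, 14]
dequeue(): [38, 14]
enqueue(88): [38, 14, 88]
dequeue(): [14, 88]
dequeue(): [88]
dequeue(): []
enqueue(75): [75]
enqueue(57): [75, 57]
enqueue(62): [75, 57, 62]

Answer: 75 57 62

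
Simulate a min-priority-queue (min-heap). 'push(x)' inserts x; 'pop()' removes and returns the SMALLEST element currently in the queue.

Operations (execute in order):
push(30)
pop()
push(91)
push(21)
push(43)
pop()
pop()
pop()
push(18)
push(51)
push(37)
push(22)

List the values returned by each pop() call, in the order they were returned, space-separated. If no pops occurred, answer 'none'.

push(30): heap contents = [30]
pop() → 30: heap contents = []
push(91): heap contents = [91]
push(21): heap contents = [21, 91]
push(43): heap contents = [21, 43, 91]
pop() → 21: heap contents = [43, 91]
pop() → 43: heap contents = [91]
pop() → 91: heap contents = []
push(18): heap contents = [18]
push(51): heap contents = [18, 51]
push(37): heap contents = [18, 37, 51]
push(22): heap contents = [18, 22, 37, 51]

Answer: 30 21 43 91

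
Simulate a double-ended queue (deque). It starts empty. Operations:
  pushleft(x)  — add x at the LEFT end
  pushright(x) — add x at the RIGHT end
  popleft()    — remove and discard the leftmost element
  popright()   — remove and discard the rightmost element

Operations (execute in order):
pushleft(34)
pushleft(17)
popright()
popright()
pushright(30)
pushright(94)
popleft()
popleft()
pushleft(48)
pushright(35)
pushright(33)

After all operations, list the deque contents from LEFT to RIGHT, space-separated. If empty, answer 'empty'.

pushleft(34): [34]
pushleft(17): [17, 34]
popright(): [17]
popright(): []
pushright(30): [30]
pushright(94): [30, 94]
popleft(): [94]
popleft(): []
pushleft(48): [48]
pushright(35): [48, 35]
pushright(33): [48, 35, 33]

Answer: 48 35 33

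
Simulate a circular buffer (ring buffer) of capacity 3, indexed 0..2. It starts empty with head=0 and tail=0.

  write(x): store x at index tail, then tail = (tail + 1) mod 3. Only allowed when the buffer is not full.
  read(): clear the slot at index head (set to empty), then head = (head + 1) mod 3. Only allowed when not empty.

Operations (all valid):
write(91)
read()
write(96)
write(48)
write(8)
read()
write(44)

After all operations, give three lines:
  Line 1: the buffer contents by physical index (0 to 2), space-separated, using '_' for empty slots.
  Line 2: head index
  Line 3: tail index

write(91): buf=[91 _ _], head=0, tail=1, size=1
read(): buf=[_ _ _], head=1, tail=1, size=0
write(96): buf=[_ 96 _], head=1, tail=2, size=1
write(48): buf=[_ 96 48], head=1, tail=0, size=2
write(8): buf=[8 96 48], head=1, tail=1, size=3
read(): buf=[8 _ 48], head=2, tail=1, size=2
write(44): buf=[8 44 48], head=2, tail=2, size=3

Answer: 8 44 48
2
2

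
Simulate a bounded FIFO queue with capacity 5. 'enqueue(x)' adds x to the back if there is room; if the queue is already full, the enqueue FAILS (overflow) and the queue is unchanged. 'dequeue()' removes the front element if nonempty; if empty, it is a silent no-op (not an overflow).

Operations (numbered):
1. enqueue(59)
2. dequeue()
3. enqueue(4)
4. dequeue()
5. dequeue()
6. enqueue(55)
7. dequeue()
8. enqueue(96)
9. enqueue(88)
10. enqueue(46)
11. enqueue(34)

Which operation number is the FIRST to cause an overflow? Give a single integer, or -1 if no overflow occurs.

1. enqueue(59): size=1
2. dequeue(): size=0
3. enqueue(4): size=1
4. dequeue(): size=0
5. dequeue(): empty, no-op, size=0
6. enqueue(55): size=1
7. dequeue(): size=0
8. enqueue(96): size=1
9. enqueue(88): size=2
10. enqueue(46): size=3
11. enqueue(34): size=4

Answer: -1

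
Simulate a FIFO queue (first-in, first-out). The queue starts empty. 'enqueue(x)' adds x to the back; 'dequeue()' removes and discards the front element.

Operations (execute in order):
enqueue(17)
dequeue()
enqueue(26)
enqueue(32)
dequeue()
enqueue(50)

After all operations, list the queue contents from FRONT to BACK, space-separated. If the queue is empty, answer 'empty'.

Answer: 32 50

Derivation:
enqueue(17): [17]
dequeue(): []
enqueue(26): [26]
enqueue(32): [26, 32]
dequeue(): [32]
enqueue(50): [32, 50]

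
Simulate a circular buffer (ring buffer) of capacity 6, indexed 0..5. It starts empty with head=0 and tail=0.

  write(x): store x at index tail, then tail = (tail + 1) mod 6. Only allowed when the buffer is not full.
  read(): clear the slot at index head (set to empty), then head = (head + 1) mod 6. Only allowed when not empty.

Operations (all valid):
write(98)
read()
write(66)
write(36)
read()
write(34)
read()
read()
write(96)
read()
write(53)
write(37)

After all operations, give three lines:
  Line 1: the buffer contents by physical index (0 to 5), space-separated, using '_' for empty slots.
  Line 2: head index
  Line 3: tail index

Answer: 37 _ _ _ _ 53
5
1

Derivation:
write(98): buf=[98 _ _ _ _ _], head=0, tail=1, size=1
read(): buf=[_ _ _ _ _ _], head=1, tail=1, size=0
write(66): buf=[_ 66 _ _ _ _], head=1, tail=2, size=1
write(36): buf=[_ 66 36 _ _ _], head=1, tail=3, size=2
read(): buf=[_ _ 36 _ _ _], head=2, tail=3, size=1
write(34): buf=[_ _ 36 34 _ _], head=2, tail=4, size=2
read(): buf=[_ _ _ 34 _ _], head=3, tail=4, size=1
read(): buf=[_ _ _ _ _ _], head=4, tail=4, size=0
write(96): buf=[_ _ _ _ 96 _], head=4, tail=5, size=1
read(): buf=[_ _ _ _ _ _], head=5, tail=5, size=0
write(53): buf=[_ _ _ _ _ 53], head=5, tail=0, size=1
write(37): buf=[37 _ _ _ _ 53], head=5, tail=1, size=2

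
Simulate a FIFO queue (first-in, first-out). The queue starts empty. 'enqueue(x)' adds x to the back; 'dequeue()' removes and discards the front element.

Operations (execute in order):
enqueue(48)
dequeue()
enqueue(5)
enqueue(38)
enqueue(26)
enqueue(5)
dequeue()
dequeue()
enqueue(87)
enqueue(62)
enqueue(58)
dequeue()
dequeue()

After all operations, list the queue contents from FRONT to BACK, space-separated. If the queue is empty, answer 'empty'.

enqueue(48): [48]
dequeue(): []
enqueue(5): [5]
enqueue(38): [5, 38]
enqueue(26): [5, 38, 26]
enqueue(5): [5, 38, 26, 5]
dequeue(): [38, 26, 5]
dequeue(): [26, 5]
enqueue(87): [26, 5, 87]
enqueue(62): [26, 5, 87, 62]
enqueue(58): [26, 5, 87, 62, 58]
dequeue(): [5, 87, 62, 58]
dequeue(): [87, 62, 58]

Answer: 87 62 58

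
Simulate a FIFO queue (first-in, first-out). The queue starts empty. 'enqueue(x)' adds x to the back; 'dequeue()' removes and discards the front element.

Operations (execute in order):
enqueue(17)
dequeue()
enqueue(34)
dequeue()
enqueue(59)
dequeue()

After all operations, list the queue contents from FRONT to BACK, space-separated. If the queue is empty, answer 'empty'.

enqueue(17): [17]
dequeue(): []
enqueue(34): [34]
dequeue(): []
enqueue(59): [59]
dequeue(): []

Answer: empty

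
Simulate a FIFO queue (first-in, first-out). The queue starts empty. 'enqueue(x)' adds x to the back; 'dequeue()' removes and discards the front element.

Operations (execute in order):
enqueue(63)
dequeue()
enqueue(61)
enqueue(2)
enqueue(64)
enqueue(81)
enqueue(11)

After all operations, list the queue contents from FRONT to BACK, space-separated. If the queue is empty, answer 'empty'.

Answer: 61 2 64 81 11

Derivation:
enqueue(63): [63]
dequeue(): []
enqueue(61): [61]
enqueue(2): [61, 2]
enqueue(64): [61, 2, 64]
enqueue(81): [61, 2, 64, 81]
enqueue(11): [61, 2, 64, 81, 11]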